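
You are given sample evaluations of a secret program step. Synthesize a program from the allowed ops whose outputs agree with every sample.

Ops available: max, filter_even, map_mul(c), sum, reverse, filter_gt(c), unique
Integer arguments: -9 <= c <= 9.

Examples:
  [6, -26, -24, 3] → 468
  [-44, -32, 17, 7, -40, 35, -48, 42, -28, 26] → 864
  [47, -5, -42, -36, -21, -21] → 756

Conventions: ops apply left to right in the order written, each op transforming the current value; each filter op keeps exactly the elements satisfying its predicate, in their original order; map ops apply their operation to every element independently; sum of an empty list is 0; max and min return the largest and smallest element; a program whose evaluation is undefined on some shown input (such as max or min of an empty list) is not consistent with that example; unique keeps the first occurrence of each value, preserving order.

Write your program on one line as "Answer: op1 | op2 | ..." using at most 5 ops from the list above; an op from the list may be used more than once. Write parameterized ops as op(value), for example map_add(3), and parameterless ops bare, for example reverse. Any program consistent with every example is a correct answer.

unique | map_mul(3) | map_mul(-6) | max

Check, running the answer program on each example:
  [6, -26, -24, 3] -> [6, -26, -24, 3] -> [18, -78, -72, 9] -> [-108, 468, 432, -54] -> 468
  [-44, -32, 17, 7, -40, 35, -48, 42, -28, 26] -> [-44, -32, 17, 7, -40, 35, -48, 42, -28, 26] -> [-132, -96, 51, 21, -120, 105, -144, 126, -84, 78] -> [792, 576, -306, -126, 720, -630, 864, -756, 504, -468] -> 864
  [47, -5, -42, -36, -21, -21] -> [47, -5, -42, -36, -21] -> [141, -15, -126, -108, -63] -> [-846, 90, 756, 648, 378] -> 756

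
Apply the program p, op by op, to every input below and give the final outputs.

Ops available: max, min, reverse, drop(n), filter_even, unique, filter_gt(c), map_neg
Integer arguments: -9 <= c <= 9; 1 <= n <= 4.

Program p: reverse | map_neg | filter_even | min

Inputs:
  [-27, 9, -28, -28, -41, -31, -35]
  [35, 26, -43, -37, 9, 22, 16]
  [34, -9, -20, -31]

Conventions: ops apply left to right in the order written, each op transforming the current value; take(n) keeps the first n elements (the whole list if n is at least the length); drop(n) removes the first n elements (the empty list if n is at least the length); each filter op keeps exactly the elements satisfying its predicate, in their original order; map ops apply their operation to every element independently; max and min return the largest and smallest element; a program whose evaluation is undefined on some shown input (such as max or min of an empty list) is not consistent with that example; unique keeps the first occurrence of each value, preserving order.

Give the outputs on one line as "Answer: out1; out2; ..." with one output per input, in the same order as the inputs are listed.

Execution, op by op:
  [-27, 9, -28, -28, -41, -31, -35] -> [-35, -31, -41, -28, -28, 9, -27] -> [35, 31, 41, 28, 28, -9, 27] -> [28, 28] -> 28
  [35, 26, -43, -37, 9, 22, 16] -> [16, 22, 9, -37, -43, 26, 35] -> [-16, -22, -9, 37, 43, -26, -35] -> [-16, -22, -26] -> -26
  [34, -9, -20, -31] -> [-31, -20, -9, 34] -> [31, 20, 9, -34] -> [20, -34] -> -34

28; -26; -34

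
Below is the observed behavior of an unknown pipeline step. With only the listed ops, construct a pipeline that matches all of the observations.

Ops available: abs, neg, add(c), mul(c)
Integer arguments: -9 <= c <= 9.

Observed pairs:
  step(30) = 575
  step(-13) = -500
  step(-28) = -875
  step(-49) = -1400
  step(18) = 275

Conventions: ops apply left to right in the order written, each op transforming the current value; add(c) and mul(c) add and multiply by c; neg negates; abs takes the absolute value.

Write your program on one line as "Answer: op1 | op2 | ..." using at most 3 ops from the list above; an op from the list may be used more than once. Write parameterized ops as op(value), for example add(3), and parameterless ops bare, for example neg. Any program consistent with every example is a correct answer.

add(-7) | mul(-5) | mul(-5)

Check, running the answer program on each example:
  30 -> 23 -> -115 -> 575
  -13 -> -20 -> 100 -> -500
  -28 -> -35 -> 175 -> -875
  -49 -> -56 -> 280 -> -1400
  18 -> 11 -> -55 -> 275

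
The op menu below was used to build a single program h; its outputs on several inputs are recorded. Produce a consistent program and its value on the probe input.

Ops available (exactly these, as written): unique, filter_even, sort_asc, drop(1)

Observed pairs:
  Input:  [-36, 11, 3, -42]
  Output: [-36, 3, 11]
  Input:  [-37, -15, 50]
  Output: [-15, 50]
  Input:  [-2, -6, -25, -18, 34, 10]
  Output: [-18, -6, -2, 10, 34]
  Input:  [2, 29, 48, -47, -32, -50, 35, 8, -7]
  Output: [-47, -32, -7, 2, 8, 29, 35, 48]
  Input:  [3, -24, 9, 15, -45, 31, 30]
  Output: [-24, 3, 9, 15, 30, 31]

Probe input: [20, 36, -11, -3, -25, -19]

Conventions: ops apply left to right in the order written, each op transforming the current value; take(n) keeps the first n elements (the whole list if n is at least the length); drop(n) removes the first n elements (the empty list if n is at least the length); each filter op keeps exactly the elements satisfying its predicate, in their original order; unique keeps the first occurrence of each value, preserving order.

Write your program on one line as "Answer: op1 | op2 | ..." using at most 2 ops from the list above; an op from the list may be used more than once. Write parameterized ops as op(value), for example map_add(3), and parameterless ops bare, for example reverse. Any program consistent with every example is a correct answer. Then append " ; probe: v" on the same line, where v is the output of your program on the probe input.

sort_asc | drop(1) ; probe: [-19, -11, -3, 20, 36]

Check, running the answer program on each example:
  [-36, 11, 3, -42] -> [-42, -36, 3, 11] -> [-36, 3, 11]
  [-37, -15, 50] -> [-37, -15, 50] -> [-15, 50]
  [-2, -6, -25, -18, 34, 10] -> [-25, -18, -6, -2, 10, 34] -> [-18, -6, -2, 10, 34]
  [2, 29, 48, -47, -32, -50, 35, 8, -7] -> [-50, -47, -32, -7, 2, 8, 29, 35, 48] -> [-47, -32, -7, 2, 8, 29, 35, 48]
  [3, -24, 9, 15, -45, 31, 30] -> [-45, -24, 3, 9, 15, 30, 31] -> [-24, 3, 9, 15, 30, 31]
  probe: [20, 36, -11, -3, -25, -19] -> [-25, -19, -11, -3, 20, 36] -> [-19, -11, -3, 20, 36]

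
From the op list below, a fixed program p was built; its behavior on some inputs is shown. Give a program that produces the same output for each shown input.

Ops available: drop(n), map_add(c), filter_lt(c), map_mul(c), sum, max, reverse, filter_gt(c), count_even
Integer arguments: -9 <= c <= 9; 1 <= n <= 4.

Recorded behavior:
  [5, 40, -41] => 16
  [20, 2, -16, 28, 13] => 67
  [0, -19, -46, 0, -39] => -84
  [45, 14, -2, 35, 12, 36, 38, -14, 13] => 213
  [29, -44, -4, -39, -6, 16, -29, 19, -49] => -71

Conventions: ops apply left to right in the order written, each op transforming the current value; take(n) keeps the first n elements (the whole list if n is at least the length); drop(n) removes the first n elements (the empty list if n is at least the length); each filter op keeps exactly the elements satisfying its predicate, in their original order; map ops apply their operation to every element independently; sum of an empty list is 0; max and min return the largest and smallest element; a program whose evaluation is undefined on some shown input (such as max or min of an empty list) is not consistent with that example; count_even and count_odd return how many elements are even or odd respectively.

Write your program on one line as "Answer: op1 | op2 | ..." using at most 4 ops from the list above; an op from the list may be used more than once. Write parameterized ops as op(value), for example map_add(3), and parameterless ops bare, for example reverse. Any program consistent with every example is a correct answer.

map_add(2) | map_add(2) | sum

Check, running the answer program on each example:
  [5, 40, -41] -> [7, 42, -39] -> [9, 44, -37] -> 16
  [20, 2, -16, 28, 13] -> [22, 4, -14, 30, 15] -> [24, 6, -12, 32, 17] -> 67
  [0, -19, -46, 0, -39] -> [2, -17, -44, 2, -37] -> [4, -15, -42, 4, -35] -> -84
  [45, 14, -2, 35, 12, 36, 38, -14, 13] -> [47, 16, 0, 37, 14, 38, 40, -12, 15] -> [49, 18, 2, 39, 16, 40, 42, -10, 17] -> 213
  [29, -44, -4, -39, -6, 16, -29, 19, -49] -> [31, -42, -2, -37, -4, 18, -27, 21, -47] -> [33, -40, 0, -35, -2, 20, -25, 23, -45] -> -71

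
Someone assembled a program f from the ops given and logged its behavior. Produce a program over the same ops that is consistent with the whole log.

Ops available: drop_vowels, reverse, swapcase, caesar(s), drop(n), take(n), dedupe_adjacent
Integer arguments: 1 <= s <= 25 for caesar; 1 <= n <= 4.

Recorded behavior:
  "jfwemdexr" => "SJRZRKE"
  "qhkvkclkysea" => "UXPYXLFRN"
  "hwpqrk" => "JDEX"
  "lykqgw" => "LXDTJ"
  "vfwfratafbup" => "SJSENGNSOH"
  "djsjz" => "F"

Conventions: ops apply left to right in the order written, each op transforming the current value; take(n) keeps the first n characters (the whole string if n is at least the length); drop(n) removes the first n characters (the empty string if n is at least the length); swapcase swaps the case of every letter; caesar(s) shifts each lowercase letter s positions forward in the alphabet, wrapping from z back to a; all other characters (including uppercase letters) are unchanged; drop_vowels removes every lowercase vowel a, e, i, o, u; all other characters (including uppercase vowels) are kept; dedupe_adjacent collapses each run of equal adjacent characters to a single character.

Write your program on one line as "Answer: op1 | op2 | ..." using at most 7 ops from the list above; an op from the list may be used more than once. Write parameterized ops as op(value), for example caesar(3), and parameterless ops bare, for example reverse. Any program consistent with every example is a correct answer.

drop(1) | caesar(5) | drop_vowels | dedupe_adjacent | caesar(8) | swapcase

Check, running the answer program on each example:
  "jfwemdexr" -> "fwemdexr" -> "kbjrijcw" -> "kbjrjcw" -> "kbjrjcw" -> "sjrzrke" -> "SJRZRKE"
  "qhkvkclkysea" -> "hkvkclkysea" -> "mpaphqpdxjf" -> "mpphqpdxjf" -> "mphqpdxjf" -> "uxpyxlfrn" -> "UXPYXLFRN"
  "hwpqrk" -> "wpqrk" -> "buvwp" -> "bvwp" -> "bvwp" -> "jdex" -> "JDEX"
  "lykqgw" -> "ykqgw" -> "dpvlb" -> "dpvlb" -> "dpvlb" -> "lxdtj" -> "LXDTJ"
  "vfwfratafbup" -> "fwfratafbup" -> "kbkwfyfkgzu" -> "kbkwfyfkgz" -> "kbkwfyfkgz" -> "sjsengnsoh" -> "SJSENGNSOH"
  "djsjz" -> "jsjz" -> "oxoe" -> "x" -> "x" -> "f" -> "F"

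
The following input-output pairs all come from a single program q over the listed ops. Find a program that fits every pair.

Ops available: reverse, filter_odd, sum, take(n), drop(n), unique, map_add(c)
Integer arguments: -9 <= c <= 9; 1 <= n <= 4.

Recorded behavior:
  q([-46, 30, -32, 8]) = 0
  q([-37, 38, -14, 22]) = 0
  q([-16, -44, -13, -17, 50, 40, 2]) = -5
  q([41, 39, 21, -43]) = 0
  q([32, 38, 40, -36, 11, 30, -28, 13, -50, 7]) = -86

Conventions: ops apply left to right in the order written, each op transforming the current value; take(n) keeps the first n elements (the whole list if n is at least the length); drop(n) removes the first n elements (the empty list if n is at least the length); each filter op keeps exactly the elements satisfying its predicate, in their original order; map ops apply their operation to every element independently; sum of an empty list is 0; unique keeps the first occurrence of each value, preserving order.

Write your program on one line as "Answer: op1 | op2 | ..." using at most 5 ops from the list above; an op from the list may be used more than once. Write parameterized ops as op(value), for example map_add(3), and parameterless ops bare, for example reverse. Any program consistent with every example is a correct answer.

map_add(-7) | drop(1) | drop(4) | drop(1) | sum

Check, running the answer program on each example:
  [-46, 30, -32, 8] -> [-53, 23, -39, 1] -> [23, -39, 1] -> [] -> [] -> 0
  [-37, 38, -14, 22] -> [-44, 31, -21, 15] -> [31, -21, 15] -> [] -> [] -> 0
  [-16, -44, -13, -17, 50, 40, 2] -> [-23, -51, -20, -24, 43, 33, -5] -> [-51, -20, -24, 43, 33, -5] -> [33, -5] -> [-5] -> -5
  [41, 39, 21, -43] -> [34, 32, 14, -50] -> [32, 14, -50] -> [] -> [] -> 0
  [32, 38, 40, -36, 11, 30, -28, 13, -50, 7] -> [25, 31, 33, -43, 4, 23, -35, 6, -57, 0] -> [31, 33, -43, 4, 23, -35, 6, -57, 0] -> [23, -35, 6, -57, 0] -> [-35, 6, -57, 0] -> -86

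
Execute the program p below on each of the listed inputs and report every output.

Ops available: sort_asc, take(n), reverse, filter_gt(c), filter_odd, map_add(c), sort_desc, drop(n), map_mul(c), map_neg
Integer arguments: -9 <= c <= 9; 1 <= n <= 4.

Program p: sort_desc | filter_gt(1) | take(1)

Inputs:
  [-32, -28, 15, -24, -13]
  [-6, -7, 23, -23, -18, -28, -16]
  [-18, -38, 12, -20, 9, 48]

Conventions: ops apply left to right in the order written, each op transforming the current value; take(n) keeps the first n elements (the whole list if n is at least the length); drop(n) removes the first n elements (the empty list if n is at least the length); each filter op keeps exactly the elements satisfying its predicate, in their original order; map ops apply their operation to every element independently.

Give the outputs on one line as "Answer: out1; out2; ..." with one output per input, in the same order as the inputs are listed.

Execution, op by op:
  [-32, -28, 15, -24, -13] -> [15, -13, -24, -28, -32] -> [15] -> [15]
  [-6, -7, 23, -23, -18, -28, -16] -> [23, -6, -7, -16, -18, -23, -28] -> [23] -> [23]
  [-18, -38, 12, -20, 9, 48] -> [48, 12, 9, -18, -20, -38] -> [48, 12, 9] -> [48]

[15]; [23]; [48]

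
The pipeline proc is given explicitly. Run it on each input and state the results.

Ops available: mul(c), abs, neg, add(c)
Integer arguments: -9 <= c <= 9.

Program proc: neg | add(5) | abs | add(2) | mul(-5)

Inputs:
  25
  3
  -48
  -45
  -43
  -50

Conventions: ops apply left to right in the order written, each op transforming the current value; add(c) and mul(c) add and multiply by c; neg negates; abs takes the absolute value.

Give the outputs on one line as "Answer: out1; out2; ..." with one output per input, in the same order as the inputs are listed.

-110; -20; -275; -260; -250; -285

Execution, op by op:
  25 -> -25 -> -20 -> 20 -> 22 -> -110
  3 -> -3 -> 2 -> 2 -> 4 -> -20
  -48 -> 48 -> 53 -> 53 -> 55 -> -275
  -45 -> 45 -> 50 -> 50 -> 52 -> -260
  -43 -> 43 -> 48 -> 48 -> 50 -> -250
  -50 -> 50 -> 55 -> 55 -> 57 -> -285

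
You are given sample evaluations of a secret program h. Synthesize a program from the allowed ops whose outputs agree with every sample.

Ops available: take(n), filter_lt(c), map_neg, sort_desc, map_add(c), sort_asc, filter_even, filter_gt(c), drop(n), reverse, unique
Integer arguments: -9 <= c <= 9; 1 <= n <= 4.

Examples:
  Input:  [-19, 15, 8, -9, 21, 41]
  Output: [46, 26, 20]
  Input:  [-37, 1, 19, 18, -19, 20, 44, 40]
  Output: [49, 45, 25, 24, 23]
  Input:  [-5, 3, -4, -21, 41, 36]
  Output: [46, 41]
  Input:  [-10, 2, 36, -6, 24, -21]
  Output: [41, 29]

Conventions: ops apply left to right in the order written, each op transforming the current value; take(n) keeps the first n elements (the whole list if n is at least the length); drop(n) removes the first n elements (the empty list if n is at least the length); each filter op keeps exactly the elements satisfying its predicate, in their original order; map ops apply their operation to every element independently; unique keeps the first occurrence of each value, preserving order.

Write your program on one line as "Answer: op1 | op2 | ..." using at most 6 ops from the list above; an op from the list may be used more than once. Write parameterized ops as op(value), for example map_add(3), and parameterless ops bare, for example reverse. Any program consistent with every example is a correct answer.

filter_gt(8) | sort_desc | sort_asc | map_add(5) | reverse

Check, running the answer program on each example:
  [-19, 15, 8, -9, 21, 41] -> [15, 21, 41] -> [41, 21, 15] -> [15, 21, 41] -> [20, 26, 46] -> [46, 26, 20]
  [-37, 1, 19, 18, -19, 20, 44, 40] -> [19, 18, 20, 44, 40] -> [44, 40, 20, 19, 18] -> [18, 19, 20, 40, 44] -> [23, 24, 25, 45, 49] -> [49, 45, 25, 24, 23]
  [-5, 3, -4, -21, 41, 36] -> [41, 36] -> [41, 36] -> [36, 41] -> [41, 46] -> [46, 41]
  [-10, 2, 36, -6, 24, -21] -> [36, 24] -> [36, 24] -> [24, 36] -> [29, 41] -> [41, 29]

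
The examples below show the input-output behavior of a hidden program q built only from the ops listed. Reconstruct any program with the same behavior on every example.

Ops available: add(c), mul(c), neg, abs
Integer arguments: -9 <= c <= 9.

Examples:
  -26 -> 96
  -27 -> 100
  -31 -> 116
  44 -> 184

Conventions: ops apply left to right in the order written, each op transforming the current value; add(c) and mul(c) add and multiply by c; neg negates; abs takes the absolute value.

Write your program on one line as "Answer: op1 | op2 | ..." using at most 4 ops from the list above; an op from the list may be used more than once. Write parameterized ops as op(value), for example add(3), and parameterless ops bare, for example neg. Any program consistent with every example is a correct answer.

add(2) | mul(-4) | abs

Check, running the answer program on each example:
  -26 -> -24 -> 96 -> 96
  -27 -> -25 -> 100 -> 100
  -31 -> -29 -> 116 -> 116
  44 -> 46 -> -184 -> 184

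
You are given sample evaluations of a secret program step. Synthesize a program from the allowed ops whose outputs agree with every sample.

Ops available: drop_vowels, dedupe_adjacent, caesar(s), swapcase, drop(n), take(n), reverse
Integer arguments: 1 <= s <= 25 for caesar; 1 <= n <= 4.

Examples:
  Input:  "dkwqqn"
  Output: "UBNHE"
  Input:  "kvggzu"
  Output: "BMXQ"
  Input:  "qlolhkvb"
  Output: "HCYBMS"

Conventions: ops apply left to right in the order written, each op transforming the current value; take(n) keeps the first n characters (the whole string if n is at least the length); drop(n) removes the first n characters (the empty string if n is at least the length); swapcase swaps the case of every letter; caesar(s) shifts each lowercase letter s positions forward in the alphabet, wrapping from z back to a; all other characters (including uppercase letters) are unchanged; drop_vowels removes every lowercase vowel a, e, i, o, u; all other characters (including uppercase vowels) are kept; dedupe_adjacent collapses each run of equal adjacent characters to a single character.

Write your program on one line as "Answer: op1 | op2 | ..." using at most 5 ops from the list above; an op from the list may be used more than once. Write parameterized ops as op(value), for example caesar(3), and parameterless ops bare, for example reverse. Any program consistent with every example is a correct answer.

drop_vowels | caesar(17) | swapcase | dedupe_adjacent

Check, running the answer program on each example:
  "dkwqqn" -> "dkwqqn" -> "ubnhhe" -> "UBNHHE" -> "UBNHE"
  "kvggzu" -> "kvggz" -> "bmxxq" -> "BMXXQ" -> "BMXQ"
  "qlolhkvb" -> "qllhkvb" -> "hccybms" -> "HCCYBMS" -> "HCYBMS"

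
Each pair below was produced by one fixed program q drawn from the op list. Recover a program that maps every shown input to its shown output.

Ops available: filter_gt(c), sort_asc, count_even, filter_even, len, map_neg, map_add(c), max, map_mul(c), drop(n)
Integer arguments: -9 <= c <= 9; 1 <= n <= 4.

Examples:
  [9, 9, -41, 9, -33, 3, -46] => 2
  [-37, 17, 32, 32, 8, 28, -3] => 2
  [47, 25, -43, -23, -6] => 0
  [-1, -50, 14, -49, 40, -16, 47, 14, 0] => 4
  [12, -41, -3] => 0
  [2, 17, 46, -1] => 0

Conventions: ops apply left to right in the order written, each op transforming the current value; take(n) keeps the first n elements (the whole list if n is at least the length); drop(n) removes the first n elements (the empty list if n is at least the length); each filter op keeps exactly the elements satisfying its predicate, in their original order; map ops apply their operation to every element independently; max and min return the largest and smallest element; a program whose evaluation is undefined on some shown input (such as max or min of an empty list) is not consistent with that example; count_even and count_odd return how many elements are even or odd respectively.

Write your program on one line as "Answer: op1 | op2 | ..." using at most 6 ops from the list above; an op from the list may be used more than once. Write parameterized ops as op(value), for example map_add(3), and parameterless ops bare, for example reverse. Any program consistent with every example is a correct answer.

drop(1) | map_mul(-3) | drop(2) | drop(2) | len

Check, running the answer program on each example:
  [9, 9, -41, 9, -33, 3, -46] -> [9, -41, 9, -33, 3, -46] -> [-27, 123, -27, 99, -9, 138] -> [-27, 99, -9, 138] -> [-9, 138] -> 2
  [-37, 17, 32, 32, 8, 28, -3] -> [17, 32, 32, 8, 28, -3] -> [-51, -96, -96, -24, -84, 9] -> [-96, -24, -84, 9] -> [-84, 9] -> 2
  [47, 25, -43, -23, -6] -> [25, -43, -23, -6] -> [-75, 129, 69, 18] -> [69, 18] -> [] -> 0
  [-1, -50, 14, -49, 40, -16, 47, 14, 0] -> [-50, 14, -49, 40, -16, 47, 14, 0] -> [150, -42, 147, -120, 48, -141, -42, 0] -> [147, -120, 48, -141, -42, 0] -> [48, -141, -42, 0] -> 4
  [12, -41, -3] -> [-41, -3] -> [123, 9] -> [] -> [] -> 0
  [2, 17, 46, -1] -> [17, 46, -1] -> [-51, -138, 3] -> [3] -> [] -> 0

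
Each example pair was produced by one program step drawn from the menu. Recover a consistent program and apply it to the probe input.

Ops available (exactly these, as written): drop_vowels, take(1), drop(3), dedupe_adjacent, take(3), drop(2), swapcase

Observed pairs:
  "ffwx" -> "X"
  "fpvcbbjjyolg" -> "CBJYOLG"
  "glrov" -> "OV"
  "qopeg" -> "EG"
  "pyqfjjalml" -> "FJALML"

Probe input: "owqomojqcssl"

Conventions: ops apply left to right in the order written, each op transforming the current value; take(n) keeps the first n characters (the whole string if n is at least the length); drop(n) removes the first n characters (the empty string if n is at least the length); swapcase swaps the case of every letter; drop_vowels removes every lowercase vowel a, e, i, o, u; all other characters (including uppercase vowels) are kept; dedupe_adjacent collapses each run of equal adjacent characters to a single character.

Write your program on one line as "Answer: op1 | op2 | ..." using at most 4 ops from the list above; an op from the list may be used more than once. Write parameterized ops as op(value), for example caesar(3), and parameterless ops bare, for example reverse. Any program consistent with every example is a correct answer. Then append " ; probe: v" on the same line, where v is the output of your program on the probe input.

swapcase | drop(3) | dedupe_adjacent ; probe: "OMOJQCSL"

Check, running the answer program on each example:
  "ffwx" -> "FFWX" -> "X" -> "X"
  "fpvcbbjjyolg" -> "FPVCBBJJYOLG" -> "CBBJJYOLG" -> "CBJYOLG"
  "glrov" -> "GLROV" -> "OV" -> "OV"
  "qopeg" -> "QOPEG" -> "EG" -> "EG"
  "pyqfjjalml" -> "PYQFJJALML" -> "FJJALML" -> "FJALML"
  probe: "owqomojqcssl" -> "OWQOMOJQCSSL" -> "OMOJQCSSL" -> "OMOJQCSL"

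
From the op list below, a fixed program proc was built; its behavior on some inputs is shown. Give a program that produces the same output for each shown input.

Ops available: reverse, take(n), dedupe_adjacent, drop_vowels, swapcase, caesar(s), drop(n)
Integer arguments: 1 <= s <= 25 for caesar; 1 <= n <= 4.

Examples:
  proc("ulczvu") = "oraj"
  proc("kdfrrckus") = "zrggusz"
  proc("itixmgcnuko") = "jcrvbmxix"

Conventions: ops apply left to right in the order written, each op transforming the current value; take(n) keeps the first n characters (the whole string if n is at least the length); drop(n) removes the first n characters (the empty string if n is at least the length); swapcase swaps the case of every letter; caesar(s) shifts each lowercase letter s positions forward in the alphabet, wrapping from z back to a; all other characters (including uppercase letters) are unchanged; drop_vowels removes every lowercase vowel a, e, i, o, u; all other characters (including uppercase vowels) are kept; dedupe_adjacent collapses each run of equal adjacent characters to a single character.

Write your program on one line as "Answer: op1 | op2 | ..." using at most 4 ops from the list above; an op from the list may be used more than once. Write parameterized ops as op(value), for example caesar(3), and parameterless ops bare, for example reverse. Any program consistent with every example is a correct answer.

caesar(4) | reverse | caesar(11) | drop(2)

Check, running the answer program on each example:
  "ulczvu" -> "ypgdzy" -> "yzdgpy" -> "jkoraj" -> "oraj"
  "kdfrrckus" -> "ohjvvgoyw" -> "wyogvvjho" -> "hjzrggusz" -> "zrggusz"
  "itixmgcnuko" -> "mxmbqkgryos" -> "soyrgkqbmxm" -> "dzjcrvbmxix" -> "jcrvbmxix"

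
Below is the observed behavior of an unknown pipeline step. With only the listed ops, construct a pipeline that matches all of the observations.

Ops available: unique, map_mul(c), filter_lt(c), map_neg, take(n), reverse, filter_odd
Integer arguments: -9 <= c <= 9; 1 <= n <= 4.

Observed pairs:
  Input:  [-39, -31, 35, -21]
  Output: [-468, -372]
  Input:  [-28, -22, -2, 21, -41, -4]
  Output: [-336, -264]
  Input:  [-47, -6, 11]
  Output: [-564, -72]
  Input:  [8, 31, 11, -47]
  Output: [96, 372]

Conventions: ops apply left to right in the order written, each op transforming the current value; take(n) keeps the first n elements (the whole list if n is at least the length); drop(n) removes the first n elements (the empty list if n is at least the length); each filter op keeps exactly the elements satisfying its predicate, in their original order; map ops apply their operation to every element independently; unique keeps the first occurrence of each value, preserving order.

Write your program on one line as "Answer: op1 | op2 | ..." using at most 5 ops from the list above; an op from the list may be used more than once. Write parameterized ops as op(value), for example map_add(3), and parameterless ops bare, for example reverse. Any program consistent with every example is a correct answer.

map_mul(3) | map_mul(-4) | take(3) | map_neg | take(2)

Check, running the answer program on each example:
  [-39, -31, 35, -21] -> [-117, -93, 105, -63] -> [468, 372, -420, 252] -> [468, 372, -420] -> [-468, -372, 420] -> [-468, -372]
  [-28, -22, -2, 21, -41, -4] -> [-84, -66, -6, 63, -123, -12] -> [336, 264, 24, -252, 492, 48] -> [336, 264, 24] -> [-336, -264, -24] -> [-336, -264]
  [-47, -6, 11] -> [-141, -18, 33] -> [564, 72, -132] -> [564, 72, -132] -> [-564, -72, 132] -> [-564, -72]
  [8, 31, 11, -47] -> [24, 93, 33, -141] -> [-96, -372, -132, 564] -> [-96, -372, -132] -> [96, 372, 132] -> [96, 372]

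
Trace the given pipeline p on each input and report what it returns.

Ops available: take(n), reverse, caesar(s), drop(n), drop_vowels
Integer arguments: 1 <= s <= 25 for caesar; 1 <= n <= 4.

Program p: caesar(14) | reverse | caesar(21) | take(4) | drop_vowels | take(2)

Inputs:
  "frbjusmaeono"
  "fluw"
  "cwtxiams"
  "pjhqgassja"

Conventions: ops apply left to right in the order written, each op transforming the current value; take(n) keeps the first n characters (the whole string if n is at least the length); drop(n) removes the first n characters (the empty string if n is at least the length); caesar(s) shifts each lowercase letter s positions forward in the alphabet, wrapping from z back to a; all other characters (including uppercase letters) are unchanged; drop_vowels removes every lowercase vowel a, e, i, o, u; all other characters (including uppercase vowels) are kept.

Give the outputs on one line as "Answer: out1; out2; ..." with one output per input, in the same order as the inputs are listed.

Execution, op by op:
  "frbjusmaeono" -> "tfpxigaoscbc" -> "cbcsoagixpft" -> "xwxnjvbdskao" -> "xwxn" -> "xwxn" -> "xw"
  "fluw" -> "tzik" -> "kizt" -> "fduo" -> "fduo" -> "fd" -> "fd"
  "cwtxiams" -> "qkhlwoag" -> "gaowlhkq" -> "bvjrgcfl" -> "bvjr" -> "bvjr" -> "bv"
  "pjhqgassja" -> "dxveuoggxo" -> "oxggouevxd" -> "jsbbjpzqsy" -> "jsbb" -> "jsbb" -> "js"

"xw"; "fd"; "bv"; "js"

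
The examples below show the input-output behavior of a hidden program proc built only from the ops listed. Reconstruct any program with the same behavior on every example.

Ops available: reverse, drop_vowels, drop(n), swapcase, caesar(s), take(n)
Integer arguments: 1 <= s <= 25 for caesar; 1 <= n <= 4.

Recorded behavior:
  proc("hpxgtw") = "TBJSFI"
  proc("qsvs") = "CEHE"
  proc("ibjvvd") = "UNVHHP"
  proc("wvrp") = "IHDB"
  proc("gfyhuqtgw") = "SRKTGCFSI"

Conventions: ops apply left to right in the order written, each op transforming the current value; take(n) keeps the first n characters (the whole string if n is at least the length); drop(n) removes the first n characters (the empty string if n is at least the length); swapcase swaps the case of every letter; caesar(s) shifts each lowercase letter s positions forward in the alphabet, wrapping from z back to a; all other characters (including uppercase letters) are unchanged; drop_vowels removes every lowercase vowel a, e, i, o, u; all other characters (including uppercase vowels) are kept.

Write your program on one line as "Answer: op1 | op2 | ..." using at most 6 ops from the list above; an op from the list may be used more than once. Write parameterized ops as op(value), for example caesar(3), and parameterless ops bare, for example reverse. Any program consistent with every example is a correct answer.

caesar(18) | reverse | caesar(20) | reverse | swapcase

Check, running the answer program on each example:
  "hpxgtw" -> "zhpylo" -> "olyphz" -> "ifsjbt" -> "tbjsfi" -> "TBJSFI"
  "qsvs" -> "iknk" -> "knki" -> "ehec" -> "cehe" -> "CEHE"
  "ibjvvd" -> "atbnnv" -> "vnnbta" -> "phhvnu" -> "unvhhp" -> "UNVHHP"
  "wvrp" -> "onjh" -> "hjno" -> "bdhi" -> "ihdb" -> "IHDB"
  "gfyhuqtgw" -> "yxqzmilyo" -> "oylimzqxy" -> "isfcgtkrs" -> "srktgcfsi" -> "SRKTGCFSI"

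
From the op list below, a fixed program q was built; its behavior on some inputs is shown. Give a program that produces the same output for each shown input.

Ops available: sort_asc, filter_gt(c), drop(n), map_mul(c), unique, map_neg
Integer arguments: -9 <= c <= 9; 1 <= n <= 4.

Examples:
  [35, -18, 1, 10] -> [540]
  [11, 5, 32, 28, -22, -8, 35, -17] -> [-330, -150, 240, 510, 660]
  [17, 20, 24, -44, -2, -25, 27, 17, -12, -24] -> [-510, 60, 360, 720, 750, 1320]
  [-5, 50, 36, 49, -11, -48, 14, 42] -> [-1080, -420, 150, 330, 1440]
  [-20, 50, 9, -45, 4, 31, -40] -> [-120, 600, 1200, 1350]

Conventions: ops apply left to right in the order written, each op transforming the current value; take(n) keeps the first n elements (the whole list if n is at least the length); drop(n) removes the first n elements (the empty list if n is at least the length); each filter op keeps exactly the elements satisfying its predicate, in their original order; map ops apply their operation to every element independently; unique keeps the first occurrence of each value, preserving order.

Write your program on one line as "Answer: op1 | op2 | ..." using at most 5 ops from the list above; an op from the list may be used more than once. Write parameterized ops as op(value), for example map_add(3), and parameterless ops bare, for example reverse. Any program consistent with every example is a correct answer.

map_mul(-5) | map_mul(6) | unique | sort_asc | drop(3)

Check, running the answer program on each example:
  [35, -18, 1, 10] -> [-175, 90, -5, -50] -> [-1050, 540, -30, -300] -> [-1050, 540, -30, -300] -> [-1050, -300, -30, 540] -> [540]
  [11, 5, 32, 28, -22, -8, 35, -17] -> [-55, -25, -160, -140, 110, 40, -175, 85] -> [-330, -150, -960, -840, 660, 240, -1050, 510] -> [-330, -150, -960, -840, 660, 240, -1050, 510] -> [-1050, -960, -840, -330, -150, 240, 510, 660] -> [-330, -150, 240, 510, 660]
  [17, 20, 24, -44, -2, -25, 27, 17, -12, -24] -> [-85, -100, -120, 220, 10, 125, -135, -85, 60, 120] -> [-510, -600, -720, 1320, 60, 750, -810, -510, 360, 720] -> [-510, -600, -720, 1320, 60, 750, -810, 360, 720] -> [-810, -720, -600, -510, 60, 360, 720, 750, 1320] -> [-510, 60, 360, 720, 750, 1320]
  [-5, 50, 36, 49, -11, -48, 14, 42] -> [25, -250, -180, -245, 55, 240, -70, -210] -> [150, -1500, -1080, -1470, 330, 1440, -420, -1260] -> [150, -1500, -1080, -1470, 330, 1440, -420, -1260] -> [-1500, -1470, -1260, -1080, -420, 150, 330, 1440] -> [-1080, -420, 150, 330, 1440]
  [-20, 50, 9, -45, 4, 31, -40] -> [100, -250, -45, 225, -20, -155, 200] -> [600, -1500, -270, 1350, -120, -930, 1200] -> [600, -1500, -270, 1350, -120, -930, 1200] -> [-1500, -930, -270, -120, 600, 1200, 1350] -> [-120, 600, 1200, 1350]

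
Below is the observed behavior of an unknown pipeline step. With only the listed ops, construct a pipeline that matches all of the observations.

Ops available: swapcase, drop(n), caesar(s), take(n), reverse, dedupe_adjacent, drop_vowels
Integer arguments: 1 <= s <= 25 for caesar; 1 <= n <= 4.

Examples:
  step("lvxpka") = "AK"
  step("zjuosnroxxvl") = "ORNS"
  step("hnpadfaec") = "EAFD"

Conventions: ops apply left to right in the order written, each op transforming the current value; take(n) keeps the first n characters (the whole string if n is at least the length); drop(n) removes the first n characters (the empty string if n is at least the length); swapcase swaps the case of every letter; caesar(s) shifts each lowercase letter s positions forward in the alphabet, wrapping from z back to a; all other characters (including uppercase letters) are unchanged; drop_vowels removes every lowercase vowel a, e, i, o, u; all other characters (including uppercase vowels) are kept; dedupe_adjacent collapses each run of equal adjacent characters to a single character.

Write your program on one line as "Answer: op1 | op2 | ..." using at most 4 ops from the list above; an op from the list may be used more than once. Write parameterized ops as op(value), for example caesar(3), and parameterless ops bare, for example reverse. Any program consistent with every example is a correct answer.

swapcase | drop(4) | take(4) | reverse

Check, running the answer program on each example:
  "lvxpka" -> "LVXPKA" -> "KA" -> "KA" -> "AK"
  "zjuosnroxxvl" -> "ZJUOSNROXXVL" -> "SNROXXVL" -> "SNRO" -> "ORNS"
  "hnpadfaec" -> "HNPADFAEC" -> "DFAEC" -> "DFAE" -> "EAFD"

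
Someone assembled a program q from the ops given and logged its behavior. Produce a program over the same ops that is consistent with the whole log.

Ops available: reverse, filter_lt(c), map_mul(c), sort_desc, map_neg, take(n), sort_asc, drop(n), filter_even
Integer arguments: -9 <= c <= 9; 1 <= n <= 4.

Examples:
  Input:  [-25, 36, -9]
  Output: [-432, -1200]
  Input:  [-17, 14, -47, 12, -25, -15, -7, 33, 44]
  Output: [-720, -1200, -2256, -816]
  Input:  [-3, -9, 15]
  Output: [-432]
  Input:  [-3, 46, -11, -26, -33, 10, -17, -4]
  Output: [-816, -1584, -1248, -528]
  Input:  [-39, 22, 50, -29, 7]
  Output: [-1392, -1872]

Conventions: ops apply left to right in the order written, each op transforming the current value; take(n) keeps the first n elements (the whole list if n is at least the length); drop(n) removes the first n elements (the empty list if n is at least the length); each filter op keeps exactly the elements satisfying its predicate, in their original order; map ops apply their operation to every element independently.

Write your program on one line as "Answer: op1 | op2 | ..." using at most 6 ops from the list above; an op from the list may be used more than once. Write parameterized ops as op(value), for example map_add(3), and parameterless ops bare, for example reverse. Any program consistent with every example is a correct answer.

filter_lt(-8) | map_mul(8) | map_neg | map_mul(-6) | reverse

Check, running the answer program on each example:
  [-25, 36, -9] -> [-25, -9] -> [-200, -72] -> [200, 72] -> [-1200, -432] -> [-432, -1200]
  [-17, 14, -47, 12, -25, -15, -7, 33, 44] -> [-17, -47, -25, -15] -> [-136, -376, -200, -120] -> [136, 376, 200, 120] -> [-816, -2256, -1200, -720] -> [-720, -1200, -2256, -816]
  [-3, -9, 15] -> [-9] -> [-72] -> [72] -> [-432] -> [-432]
  [-3, 46, -11, -26, -33, 10, -17, -4] -> [-11, -26, -33, -17] -> [-88, -208, -264, -136] -> [88, 208, 264, 136] -> [-528, -1248, -1584, -816] -> [-816, -1584, -1248, -528]
  [-39, 22, 50, -29, 7] -> [-39, -29] -> [-312, -232] -> [312, 232] -> [-1872, -1392] -> [-1392, -1872]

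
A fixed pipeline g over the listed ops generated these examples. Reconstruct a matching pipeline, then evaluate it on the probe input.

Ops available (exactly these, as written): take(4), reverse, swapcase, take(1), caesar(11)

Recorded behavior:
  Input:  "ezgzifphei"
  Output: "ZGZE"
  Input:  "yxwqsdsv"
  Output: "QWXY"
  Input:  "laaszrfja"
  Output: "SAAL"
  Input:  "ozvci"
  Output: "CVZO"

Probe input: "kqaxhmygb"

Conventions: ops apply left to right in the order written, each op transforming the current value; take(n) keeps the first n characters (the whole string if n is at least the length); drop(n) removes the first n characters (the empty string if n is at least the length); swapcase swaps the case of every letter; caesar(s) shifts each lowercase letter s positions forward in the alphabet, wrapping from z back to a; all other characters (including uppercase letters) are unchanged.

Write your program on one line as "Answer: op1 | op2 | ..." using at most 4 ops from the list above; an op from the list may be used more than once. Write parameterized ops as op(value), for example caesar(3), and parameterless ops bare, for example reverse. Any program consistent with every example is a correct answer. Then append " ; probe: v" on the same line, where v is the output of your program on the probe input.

swapcase | take(4) | reverse ; probe: "XAQK"

Check, running the answer program on each example:
  "ezgzifphei" -> "EZGZIFPHEI" -> "EZGZ" -> "ZGZE"
  "yxwqsdsv" -> "YXWQSDSV" -> "YXWQ" -> "QWXY"
  "laaszrfja" -> "LAASZRFJA" -> "LAAS" -> "SAAL"
  "ozvci" -> "OZVCI" -> "OZVC" -> "CVZO"
  probe: "kqaxhmygb" -> "KQAXHMYGB" -> "KQAX" -> "XAQK"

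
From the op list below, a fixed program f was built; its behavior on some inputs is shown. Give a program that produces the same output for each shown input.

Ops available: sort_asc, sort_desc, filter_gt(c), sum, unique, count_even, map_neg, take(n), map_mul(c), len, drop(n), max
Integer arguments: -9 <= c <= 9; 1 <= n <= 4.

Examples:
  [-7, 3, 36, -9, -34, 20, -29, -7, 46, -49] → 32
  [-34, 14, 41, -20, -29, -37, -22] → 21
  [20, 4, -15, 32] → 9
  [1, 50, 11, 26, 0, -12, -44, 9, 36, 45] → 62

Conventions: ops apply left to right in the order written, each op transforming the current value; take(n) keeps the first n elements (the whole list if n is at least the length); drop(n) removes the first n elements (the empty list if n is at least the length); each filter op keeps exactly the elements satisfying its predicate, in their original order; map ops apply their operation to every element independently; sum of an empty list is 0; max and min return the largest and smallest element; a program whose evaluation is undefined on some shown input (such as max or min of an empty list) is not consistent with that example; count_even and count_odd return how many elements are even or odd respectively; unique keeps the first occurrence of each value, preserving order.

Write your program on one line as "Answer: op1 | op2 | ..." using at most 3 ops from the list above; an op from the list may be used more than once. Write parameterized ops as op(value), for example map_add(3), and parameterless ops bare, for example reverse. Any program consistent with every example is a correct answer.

take(3) | sum

Check, running the answer program on each example:
  [-7, 3, 36, -9, -34, 20, -29, -7, 46, -49] -> [-7, 3, 36] -> 32
  [-34, 14, 41, -20, -29, -37, -22] -> [-34, 14, 41] -> 21
  [20, 4, -15, 32] -> [20, 4, -15] -> 9
  [1, 50, 11, 26, 0, -12, -44, 9, 36, 45] -> [1, 50, 11] -> 62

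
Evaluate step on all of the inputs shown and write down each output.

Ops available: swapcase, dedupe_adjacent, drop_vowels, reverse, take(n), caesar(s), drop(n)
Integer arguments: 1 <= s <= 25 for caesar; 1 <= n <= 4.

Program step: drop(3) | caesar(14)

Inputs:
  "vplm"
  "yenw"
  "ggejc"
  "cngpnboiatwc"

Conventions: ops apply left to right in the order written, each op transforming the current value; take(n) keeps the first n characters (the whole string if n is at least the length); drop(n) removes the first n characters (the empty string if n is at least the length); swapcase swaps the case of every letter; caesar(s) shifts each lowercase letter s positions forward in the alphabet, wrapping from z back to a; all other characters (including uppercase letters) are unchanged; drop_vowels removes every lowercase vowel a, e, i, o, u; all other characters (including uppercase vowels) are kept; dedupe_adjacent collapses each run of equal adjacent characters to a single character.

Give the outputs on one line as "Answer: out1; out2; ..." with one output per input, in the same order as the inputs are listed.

"a"; "k"; "xq"; "dbpcwohkq"

Execution, op by op:
  "vplm" -> "m" -> "a"
  "yenw" -> "w" -> "k"
  "ggejc" -> "jc" -> "xq"
  "cngpnboiatwc" -> "pnboiatwc" -> "dbpcwohkq"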